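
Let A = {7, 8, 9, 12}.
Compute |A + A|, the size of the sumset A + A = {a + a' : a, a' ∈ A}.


A + A = {a + a' : a, a' ∈ A}; |A| = 4.
General bounds: 2|A| - 1 ≤ |A + A| ≤ |A|(|A|+1)/2, i.e. 7 ≤ |A + A| ≤ 10.
Lower bound 2|A|-1 is attained iff A is an arithmetic progression.
Enumerate sums a + a' for a ≤ a' (symmetric, so this suffices):
a = 7: 7+7=14, 7+8=15, 7+9=16, 7+12=19
a = 8: 8+8=16, 8+9=17, 8+12=20
a = 9: 9+9=18, 9+12=21
a = 12: 12+12=24
Distinct sums: {14, 15, 16, 17, 18, 19, 20, 21, 24}
|A + A| = 9

|A + A| = 9


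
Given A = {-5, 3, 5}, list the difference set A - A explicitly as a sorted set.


A - A = {a - a' : a, a' ∈ A}.
Compute a - a' for each ordered pair (a, a'):
a = -5: -5--5=0, -5-3=-8, -5-5=-10
a = 3: 3--5=8, 3-3=0, 3-5=-2
a = 5: 5--5=10, 5-3=2, 5-5=0
Collecting distinct values (and noting 0 appears from a-a):
A - A = {-10, -8, -2, 0, 2, 8, 10}
|A - A| = 7

A - A = {-10, -8, -2, 0, 2, 8, 10}


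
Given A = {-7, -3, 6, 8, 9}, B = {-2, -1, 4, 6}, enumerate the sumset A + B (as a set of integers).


A + B = {a + b : a ∈ A, b ∈ B}.
Enumerate all |A|·|B| = 5·4 = 20 pairs (a, b) and collect distinct sums.
a = -7: -7+-2=-9, -7+-1=-8, -7+4=-3, -7+6=-1
a = -3: -3+-2=-5, -3+-1=-4, -3+4=1, -3+6=3
a = 6: 6+-2=4, 6+-1=5, 6+4=10, 6+6=12
a = 8: 8+-2=6, 8+-1=7, 8+4=12, 8+6=14
a = 9: 9+-2=7, 9+-1=8, 9+4=13, 9+6=15
Collecting distinct sums: A + B = {-9, -8, -5, -4, -3, -1, 1, 3, 4, 5, 6, 7, 8, 10, 12, 13, 14, 15}
|A + B| = 18

A + B = {-9, -8, -5, -4, -3, -1, 1, 3, 4, 5, 6, 7, 8, 10, 12, 13, 14, 15}


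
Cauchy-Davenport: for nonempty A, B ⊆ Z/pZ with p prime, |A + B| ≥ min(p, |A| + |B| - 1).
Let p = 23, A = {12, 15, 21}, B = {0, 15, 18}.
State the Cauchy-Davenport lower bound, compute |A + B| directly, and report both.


Cauchy-Davenport: |A + B| ≥ min(p, |A| + |B| - 1) for A, B nonempty in Z/pZ.
|A| = 3, |B| = 3, p = 23.
CD lower bound = min(23, 3 + 3 - 1) = min(23, 5) = 5.
Compute A + B mod 23 directly:
a = 12: 12+0=12, 12+15=4, 12+18=7
a = 15: 15+0=15, 15+15=7, 15+18=10
a = 21: 21+0=21, 21+15=13, 21+18=16
A + B = {4, 7, 10, 12, 13, 15, 16, 21}, so |A + B| = 8.
Verify: 8 ≥ 5? Yes ✓.

CD lower bound = 5, actual |A + B| = 8.


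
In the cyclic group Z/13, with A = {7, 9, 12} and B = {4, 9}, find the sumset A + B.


Work in Z/13Z: reduce every sum a + b modulo 13.
Enumerate all 6 pairs:
a = 7: 7+4=11, 7+9=3
a = 9: 9+4=0, 9+9=5
a = 12: 12+4=3, 12+9=8
Distinct residues collected: {0, 3, 5, 8, 11}
|A + B| = 5 (out of 13 total residues).

A + B = {0, 3, 5, 8, 11}


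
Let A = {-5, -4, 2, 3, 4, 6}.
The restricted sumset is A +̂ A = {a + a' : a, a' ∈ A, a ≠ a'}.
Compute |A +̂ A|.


Restricted sumset: A +̂ A = {a + a' : a ∈ A, a' ∈ A, a ≠ a'}.
Equivalently, take A + A and drop any sum 2a that is achievable ONLY as a + a for a ∈ A (i.e. sums representable only with equal summands).
Enumerate pairs (a, a') with a < a' (symmetric, so each unordered pair gives one sum; this covers all a ≠ a'):
  -5 + -4 = -9
  -5 + 2 = -3
  -5 + 3 = -2
  -5 + 4 = -1
  -5 + 6 = 1
  -4 + 2 = -2
  -4 + 3 = -1
  -4 + 4 = 0
  -4 + 6 = 2
  2 + 3 = 5
  2 + 4 = 6
  2 + 6 = 8
  3 + 4 = 7
  3 + 6 = 9
  4 + 6 = 10
Collected distinct sums: {-9, -3, -2, -1, 0, 1, 2, 5, 6, 7, 8, 9, 10}
|A +̂ A| = 13
(Reference bound: |A +̂ A| ≥ 2|A| - 3 for |A| ≥ 2, with |A| = 6 giving ≥ 9.)

|A +̂ A| = 13


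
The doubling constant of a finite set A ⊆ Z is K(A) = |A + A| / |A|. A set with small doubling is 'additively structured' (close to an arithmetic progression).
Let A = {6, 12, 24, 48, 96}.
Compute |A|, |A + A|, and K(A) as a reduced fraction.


|A| = 5.
Compute A + A by enumerating all 25 pairs.
A + A = {12, 18, 24, 30, 36, 48, 54, 60, 72, 96, 102, 108, 120, 144, 192}, so |A + A| = 15.
K = |A + A| / |A| = 15/5 = 3/1 ≈ 3.0000.
Reference: AP of size 5 gives K = 9/5 ≈ 1.8000; a fully generic set of size 5 gives K ≈ 3.0000.

|A| = 5, |A + A| = 15, K = 15/5 = 3/1.


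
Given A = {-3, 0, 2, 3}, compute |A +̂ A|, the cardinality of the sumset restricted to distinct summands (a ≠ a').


Restricted sumset: A +̂ A = {a + a' : a ∈ A, a' ∈ A, a ≠ a'}.
Equivalently, take A + A and drop any sum 2a that is achievable ONLY as a + a for a ∈ A (i.e. sums representable only with equal summands).
Enumerate pairs (a, a') with a < a' (symmetric, so each unordered pair gives one sum; this covers all a ≠ a'):
  -3 + 0 = -3
  -3 + 2 = -1
  -3 + 3 = 0
  0 + 2 = 2
  0 + 3 = 3
  2 + 3 = 5
Collected distinct sums: {-3, -1, 0, 2, 3, 5}
|A +̂ A| = 6
(Reference bound: |A +̂ A| ≥ 2|A| - 3 for |A| ≥ 2, with |A| = 4 giving ≥ 5.)

|A +̂ A| = 6


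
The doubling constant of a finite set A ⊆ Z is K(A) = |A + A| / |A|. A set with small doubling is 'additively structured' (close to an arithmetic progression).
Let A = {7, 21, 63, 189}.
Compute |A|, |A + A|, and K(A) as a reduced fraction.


|A| = 4.
Compute A + A by enumerating all 16 pairs.
A + A = {14, 28, 42, 70, 84, 126, 196, 210, 252, 378}, so |A + A| = 10.
K = |A + A| / |A| = 10/4 = 5/2 ≈ 2.5000.
Reference: AP of size 4 gives K = 7/4 ≈ 1.7500; a fully generic set of size 4 gives K ≈ 2.5000.

|A| = 4, |A + A| = 10, K = 10/4 = 5/2.


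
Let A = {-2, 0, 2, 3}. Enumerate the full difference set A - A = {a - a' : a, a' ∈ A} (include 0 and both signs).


A - A = {a - a' : a, a' ∈ A}.
Compute a - a' for each ordered pair (a, a'):
a = -2: -2--2=0, -2-0=-2, -2-2=-4, -2-3=-5
a = 0: 0--2=2, 0-0=0, 0-2=-2, 0-3=-3
a = 2: 2--2=4, 2-0=2, 2-2=0, 2-3=-1
a = 3: 3--2=5, 3-0=3, 3-2=1, 3-3=0
Collecting distinct values (and noting 0 appears from a-a):
A - A = {-5, -4, -3, -2, -1, 0, 1, 2, 3, 4, 5}
|A - A| = 11

A - A = {-5, -4, -3, -2, -1, 0, 1, 2, 3, 4, 5}


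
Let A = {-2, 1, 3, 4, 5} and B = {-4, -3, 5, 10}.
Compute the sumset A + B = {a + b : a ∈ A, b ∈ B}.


A + B = {a + b : a ∈ A, b ∈ B}.
Enumerate all |A|·|B| = 5·4 = 20 pairs (a, b) and collect distinct sums.
a = -2: -2+-4=-6, -2+-3=-5, -2+5=3, -2+10=8
a = 1: 1+-4=-3, 1+-3=-2, 1+5=6, 1+10=11
a = 3: 3+-4=-1, 3+-3=0, 3+5=8, 3+10=13
a = 4: 4+-4=0, 4+-3=1, 4+5=9, 4+10=14
a = 5: 5+-4=1, 5+-3=2, 5+5=10, 5+10=15
Collecting distinct sums: A + B = {-6, -5, -3, -2, -1, 0, 1, 2, 3, 6, 8, 9, 10, 11, 13, 14, 15}
|A + B| = 17

A + B = {-6, -5, -3, -2, -1, 0, 1, 2, 3, 6, 8, 9, 10, 11, 13, 14, 15}


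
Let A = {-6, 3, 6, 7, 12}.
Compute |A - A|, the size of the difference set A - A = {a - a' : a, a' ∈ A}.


A - A = {a - a' : a, a' ∈ A}; |A| = 5.
Bounds: 2|A|-1 ≤ |A - A| ≤ |A|² - |A| + 1, i.e. 9 ≤ |A - A| ≤ 21.
Note: 0 ∈ A - A always (from a - a). The set is symmetric: if d ∈ A - A then -d ∈ A - A.
Enumerate nonzero differences d = a - a' with a > a' (then include -d):
Positive differences: {1, 3, 4, 5, 6, 9, 12, 13, 18}
Full difference set: {0} ∪ (positive diffs) ∪ (negative diffs).
|A - A| = 1 + 2·9 = 19 (matches direct enumeration: 19).

|A - A| = 19


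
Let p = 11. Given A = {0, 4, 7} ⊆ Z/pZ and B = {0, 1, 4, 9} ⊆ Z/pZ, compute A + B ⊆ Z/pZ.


Work in Z/11Z: reduce every sum a + b modulo 11.
Enumerate all 12 pairs:
a = 0: 0+0=0, 0+1=1, 0+4=4, 0+9=9
a = 4: 4+0=4, 4+1=5, 4+4=8, 4+9=2
a = 7: 7+0=7, 7+1=8, 7+4=0, 7+9=5
Distinct residues collected: {0, 1, 2, 4, 5, 7, 8, 9}
|A + B| = 8 (out of 11 total residues).

A + B = {0, 1, 2, 4, 5, 7, 8, 9}


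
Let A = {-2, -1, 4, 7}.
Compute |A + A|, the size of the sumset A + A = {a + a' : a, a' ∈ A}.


A + A = {a + a' : a, a' ∈ A}; |A| = 4.
General bounds: 2|A| - 1 ≤ |A + A| ≤ |A|(|A|+1)/2, i.e. 7 ≤ |A + A| ≤ 10.
Lower bound 2|A|-1 is attained iff A is an arithmetic progression.
Enumerate sums a + a' for a ≤ a' (symmetric, so this suffices):
a = -2: -2+-2=-4, -2+-1=-3, -2+4=2, -2+7=5
a = -1: -1+-1=-2, -1+4=3, -1+7=6
a = 4: 4+4=8, 4+7=11
a = 7: 7+7=14
Distinct sums: {-4, -3, -2, 2, 3, 5, 6, 8, 11, 14}
|A + A| = 10

|A + A| = 10


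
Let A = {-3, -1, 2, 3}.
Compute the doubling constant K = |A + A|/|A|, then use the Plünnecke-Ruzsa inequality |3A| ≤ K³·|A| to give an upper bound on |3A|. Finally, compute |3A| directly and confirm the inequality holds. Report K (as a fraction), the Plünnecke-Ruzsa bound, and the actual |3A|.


|A| = 4.
Step 1: Compute A + A by enumerating all 16 pairs.
A + A = {-6, -4, -2, -1, 0, 1, 2, 4, 5, 6}, so |A + A| = 10.
Step 2: Doubling constant K = |A + A|/|A| = 10/4 = 10/4 ≈ 2.5000.
Step 3: Plünnecke-Ruzsa gives |3A| ≤ K³·|A| = (2.5000)³ · 4 ≈ 62.5000.
Step 4: Compute 3A = A + A + A directly by enumerating all triples (a,b,c) ∈ A³; |3A| = 17.
Step 5: Check 17 ≤ 62.5000? Yes ✓.

K = 10/4, Plünnecke-Ruzsa bound K³|A| ≈ 62.5000, |3A| = 17, inequality holds.


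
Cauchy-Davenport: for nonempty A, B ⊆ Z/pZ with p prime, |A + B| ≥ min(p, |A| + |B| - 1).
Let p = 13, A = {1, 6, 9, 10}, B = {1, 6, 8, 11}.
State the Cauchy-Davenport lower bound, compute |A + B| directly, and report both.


Cauchy-Davenport: |A + B| ≥ min(p, |A| + |B| - 1) for A, B nonempty in Z/pZ.
|A| = 4, |B| = 4, p = 13.
CD lower bound = min(13, 4 + 4 - 1) = min(13, 7) = 7.
Compute A + B mod 13 directly:
a = 1: 1+1=2, 1+6=7, 1+8=9, 1+11=12
a = 6: 6+1=7, 6+6=12, 6+8=1, 6+11=4
a = 9: 9+1=10, 9+6=2, 9+8=4, 9+11=7
a = 10: 10+1=11, 10+6=3, 10+8=5, 10+11=8
A + B = {1, 2, 3, 4, 5, 7, 8, 9, 10, 11, 12}, so |A + B| = 11.
Verify: 11 ≥ 7? Yes ✓.

CD lower bound = 7, actual |A + B| = 11.


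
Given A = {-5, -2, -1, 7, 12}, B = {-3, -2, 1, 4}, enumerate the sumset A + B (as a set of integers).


A + B = {a + b : a ∈ A, b ∈ B}.
Enumerate all |A|·|B| = 5·4 = 20 pairs (a, b) and collect distinct sums.
a = -5: -5+-3=-8, -5+-2=-7, -5+1=-4, -5+4=-1
a = -2: -2+-3=-5, -2+-2=-4, -2+1=-1, -2+4=2
a = -1: -1+-3=-4, -1+-2=-3, -1+1=0, -1+4=3
a = 7: 7+-3=4, 7+-2=5, 7+1=8, 7+4=11
a = 12: 12+-3=9, 12+-2=10, 12+1=13, 12+4=16
Collecting distinct sums: A + B = {-8, -7, -5, -4, -3, -1, 0, 2, 3, 4, 5, 8, 9, 10, 11, 13, 16}
|A + B| = 17

A + B = {-8, -7, -5, -4, -3, -1, 0, 2, 3, 4, 5, 8, 9, 10, 11, 13, 16}


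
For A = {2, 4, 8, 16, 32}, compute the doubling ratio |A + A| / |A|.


|A| = 5.
Compute A + A by enumerating all 25 pairs.
A + A = {4, 6, 8, 10, 12, 16, 18, 20, 24, 32, 34, 36, 40, 48, 64}, so |A + A| = 15.
K = |A + A| / |A| = 15/5 = 3/1 ≈ 3.0000.
Reference: AP of size 5 gives K = 9/5 ≈ 1.8000; a fully generic set of size 5 gives K ≈ 3.0000.

|A| = 5, |A + A| = 15, K = 15/5 = 3/1.


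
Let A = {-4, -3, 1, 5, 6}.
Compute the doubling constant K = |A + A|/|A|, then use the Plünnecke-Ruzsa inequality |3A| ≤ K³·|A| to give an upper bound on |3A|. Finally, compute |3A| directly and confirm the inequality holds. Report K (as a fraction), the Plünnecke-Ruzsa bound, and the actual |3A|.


|A| = 5.
Step 1: Compute A + A by enumerating all 25 pairs.
A + A = {-8, -7, -6, -3, -2, 1, 2, 3, 6, 7, 10, 11, 12}, so |A + A| = 13.
Step 2: Doubling constant K = |A + A|/|A| = 13/5 = 13/5 ≈ 2.6000.
Step 3: Plünnecke-Ruzsa gives |3A| ≤ K³·|A| = (2.6000)³ · 5 ≈ 87.8800.
Step 4: Compute 3A = A + A + A directly by enumerating all triples (a,b,c) ∈ A³; |3A| = 25.
Step 5: Check 25 ≤ 87.8800? Yes ✓.

K = 13/5, Plünnecke-Ruzsa bound K³|A| ≈ 87.8800, |3A| = 25, inequality holds.


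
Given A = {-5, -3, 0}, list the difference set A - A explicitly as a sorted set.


A - A = {a - a' : a, a' ∈ A}.
Compute a - a' for each ordered pair (a, a'):
a = -5: -5--5=0, -5--3=-2, -5-0=-5
a = -3: -3--5=2, -3--3=0, -3-0=-3
a = 0: 0--5=5, 0--3=3, 0-0=0
Collecting distinct values (and noting 0 appears from a-a):
A - A = {-5, -3, -2, 0, 2, 3, 5}
|A - A| = 7

A - A = {-5, -3, -2, 0, 2, 3, 5}


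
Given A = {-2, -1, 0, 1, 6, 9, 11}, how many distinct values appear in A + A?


A + A = {a + a' : a, a' ∈ A}; |A| = 7.
General bounds: 2|A| - 1 ≤ |A + A| ≤ |A|(|A|+1)/2, i.e. 13 ≤ |A + A| ≤ 28.
Lower bound 2|A|-1 is attained iff A is an arithmetic progression.
Enumerate sums a + a' for a ≤ a' (symmetric, so this suffices):
a = -2: -2+-2=-4, -2+-1=-3, -2+0=-2, -2+1=-1, -2+6=4, -2+9=7, -2+11=9
a = -1: -1+-1=-2, -1+0=-1, -1+1=0, -1+6=5, -1+9=8, -1+11=10
a = 0: 0+0=0, 0+1=1, 0+6=6, 0+9=9, 0+11=11
a = 1: 1+1=2, 1+6=7, 1+9=10, 1+11=12
a = 6: 6+6=12, 6+9=15, 6+11=17
a = 9: 9+9=18, 9+11=20
a = 11: 11+11=22
Distinct sums: {-4, -3, -2, -1, 0, 1, 2, 4, 5, 6, 7, 8, 9, 10, 11, 12, 15, 17, 18, 20, 22}
|A + A| = 21

|A + A| = 21


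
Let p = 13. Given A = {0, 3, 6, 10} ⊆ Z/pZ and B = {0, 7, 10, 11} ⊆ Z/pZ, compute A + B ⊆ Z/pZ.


Work in Z/13Z: reduce every sum a + b modulo 13.
Enumerate all 16 pairs:
a = 0: 0+0=0, 0+7=7, 0+10=10, 0+11=11
a = 3: 3+0=3, 3+7=10, 3+10=0, 3+11=1
a = 6: 6+0=6, 6+7=0, 6+10=3, 6+11=4
a = 10: 10+0=10, 10+7=4, 10+10=7, 10+11=8
Distinct residues collected: {0, 1, 3, 4, 6, 7, 8, 10, 11}
|A + B| = 9 (out of 13 total residues).

A + B = {0, 1, 3, 4, 6, 7, 8, 10, 11}


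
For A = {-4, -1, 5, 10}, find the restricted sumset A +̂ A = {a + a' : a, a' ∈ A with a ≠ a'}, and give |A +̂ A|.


Restricted sumset: A +̂ A = {a + a' : a ∈ A, a' ∈ A, a ≠ a'}.
Equivalently, take A + A and drop any sum 2a that is achievable ONLY as a + a for a ∈ A (i.e. sums representable only with equal summands).
Enumerate pairs (a, a') with a < a' (symmetric, so each unordered pair gives one sum; this covers all a ≠ a'):
  -4 + -1 = -5
  -4 + 5 = 1
  -4 + 10 = 6
  -1 + 5 = 4
  -1 + 10 = 9
  5 + 10 = 15
Collected distinct sums: {-5, 1, 4, 6, 9, 15}
|A +̂ A| = 6
(Reference bound: |A +̂ A| ≥ 2|A| - 3 for |A| ≥ 2, with |A| = 4 giving ≥ 5.)

|A +̂ A| = 6


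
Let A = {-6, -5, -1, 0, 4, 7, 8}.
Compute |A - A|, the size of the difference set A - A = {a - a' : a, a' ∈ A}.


A - A = {a - a' : a, a' ∈ A}; |A| = 7.
Bounds: 2|A|-1 ≤ |A - A| ≤ |A|² - |A| + 1, i.e. 13 ≤ |A - A| ≤ 43.
Note: 0 ∈ A - A always (from a - a). The set is symmetric: if d ∈ A - A then -d ∈ A - A.
Enumerate nonzero differences d = a - a' with a > a' (then include -d):
Positive differences: {1, 3, 4, 5, 6, 7, 8, 9, 10, 12, 13, 14}
Full difference set: {0} ∪ (positive diffs) ∪ (negative diffs).
|A - A| = 1 + 2·12 = 25 (matches direct enumeration: 25).

|A - A| = 25


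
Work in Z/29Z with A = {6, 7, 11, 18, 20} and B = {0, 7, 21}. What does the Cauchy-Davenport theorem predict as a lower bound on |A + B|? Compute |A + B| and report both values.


Cauchy-Davenport: |A + B| ≥ min(p, |A| + |B| - 1) for A, B nonempty in Z/pZ.
|A| = 5, |B| = 3, p = 29.
CD lower bound = min(29, 5 + 3 - 1) = min(29, 7) = 7.
Compute A + B mod 29 directly:
a = 6: 6+0=6, 6+7=13, 6+21=27
a = 7: 7+0=7, 7+7=14, 7+21=28
a = 11: 11+0=11, 11+7=18, 11+21=3
a = 18: 18+0=18, 18+7=25, 18+21=10
a = 20: 20+0=20, 20+7=27, 20+21=12
A + B = {3, 6, 7, 10, 11, 12, 13, 14, 18, 20, 25, 27, 28}, so |A + B| = 13.
Verify: 13 ≥ 7? Yes ✓.

CD lower bound = 7, actual |A + B| = 13.


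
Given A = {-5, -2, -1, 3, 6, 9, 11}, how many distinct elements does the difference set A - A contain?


A - A = {a - a' : a, a' ∈ A}; |A| = 7.
Bounds: 2|A|-1 ≤ |A - A| ≤ |A|² - |A| + 1, i.e. 13 ≤ |A - A| ≤ 43.
Note: 0 ∈ A - A always (from a - a). The set is symmetric: if d ∈ A - A then -d ∈ A - A.
Enumerate nonzero differences d = a - a' with a > a' (then include -d):
Positive differences: {1, 2, 3, 4, 5, 6, 7, 8, 10, 11, 12, 13, 14, 16}
Full difference set: {0} ∪ (positive diffs) ∪ (negative diffs).
|A - A| = 1 + 2·14 = 29 (matches direct enumeration: 29).

|A - A| = 29


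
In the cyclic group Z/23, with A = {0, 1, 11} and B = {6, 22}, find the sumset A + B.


Work in Z/23Z: reduce every sum a + b modulo 23.
Enumerate all 6 pairs:
a = 0: 0+6=6, 0+22=22
a = 1: 1+6=7, 1+22=0
a = 11: 11+6=17, 11+22=10
Distinct residues collected: {0, 6, 7, 10, 17, 22}
|A + B| = 6 (out of 23 total residues).

A + B = {0, 6, 7, 10, 17, 22}


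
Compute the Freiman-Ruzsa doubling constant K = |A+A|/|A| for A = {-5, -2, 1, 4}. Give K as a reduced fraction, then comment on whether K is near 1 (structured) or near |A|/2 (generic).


|A| = 4.
Compute A + A by enumerating all 16 pairs.
A + A = {-10, -7, -4, -1, 2, 5, 8}, so |A + A| = 7.
K = |A + A| / |A| = 7/4 (already in lowest terms) ≈ 1.7500.
Reference: AP of size 4 gives K = 7/4 ≈ 1.7500; a fully generic set of size 4 gives K ≈ 2.5000.

|A| = 4, |A + A| = 7, K = 7/4.


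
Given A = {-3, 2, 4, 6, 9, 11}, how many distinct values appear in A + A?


A + A = {a + a' : a, a' ∈ A}; |A| = 6.
General bounds: 2|A| - 1 ≤ |A + A| ≤ |A|(|A|+1)/2, i.e. 11 ≤ |A + A| ≤ 21.
Lower bound 2|A|-1 is attained iff A is an arithmetic progression.
Enumerate sums a + a' for a ≤ a' (symmetric, so this suffices):
a = -3: -3+-3=-6, -3+2=-1, -3+4=1, -3+6=3, -3+9=6, -3+11=8
a = 2: 2+2=4, 2+4=6, 2+6=8, 2+9=11, 2+11=13
a = 4: 4+4=8, 4+6=10, 4+9=13, 4+11=15
a = 6: 6+6=12, 6+9=15, 6+11=17
a = 9: 9+9=18, 9+11=20
a = 11: 11+11=22
Distinct sums: {-6, -1, 1, 3, 4, 6, 8, 10, 11, 12, 13, 15, 17, 18, 20, 22}
|A + A| = 16

|A + A| = 16


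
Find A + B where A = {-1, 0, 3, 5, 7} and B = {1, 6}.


A + B = {a + b : a ∈ A, b ∈ B}.
Enumerate all |A|·|B| = 5·2 = 10 pairs (a, b) and collect distinct sums.
a = -1: -1+1=0, -1+6=5
a = 0: 0+1=1, 0+6=6
a = 3: 3+1=4, 3+6=9
a = 5: 5+1=6, 5+6=11
a = 7: 7+1=8, 7+6=13
Collecting distinct sums: A + B = {0, 1, 4, 5, 6, 8, 9, 11, 13}
|A + B| = 9

A + B = {0, 1, 4, 5, 6, 8, 9, 11, 13}


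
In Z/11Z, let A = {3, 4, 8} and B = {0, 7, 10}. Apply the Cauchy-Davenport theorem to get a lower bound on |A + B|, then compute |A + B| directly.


Cauchy-Davenport: |A + B| ≥ min(p, |A| + |B| - 1) for A, B nonempty in Z/pZ.
|A| = 3, |B| = 3, p = 11.
CD lower bound = min(11, 3 + 3 - 1) = min(11, 5) = 5.
Compute A + B mod 11 directly:
a = 3: 3+0=3, 3+7=10, 3+10=2
a = 4: 4+0=4, 4+7=0, 4+10=3
a = 8: 8+0=8, 8+7=4, 8+10=7
A + B = {0, 2, 3, 4, 7, 8, 10}, so |A + B| = 7.
Verify: 7 ≥ 5? Yes ✓.

CD lower bound = 5, actual |A + B| = 7.


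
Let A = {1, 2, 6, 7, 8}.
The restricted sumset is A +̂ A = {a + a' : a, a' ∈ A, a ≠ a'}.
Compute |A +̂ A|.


Restricted sumset: A +̂ A = {a + a' : a ∈ A, a' ∈ A, a ≠ a'}.
Equivalently, take A + A and drop any sum 2a that is achievable ONLY as a + a for a ∈ A (i.e. sums representable only with equal summands).
Enumerate pairs (a, a') with a < a' (symmetric, so each unordered pair gives one sum; this covers all a ≠ a'):
  1 + 2 = 3
  1 + 6 = 7
  1 + 7 = 8
  1 + 8 = 9
  2 + 6 = 8
  2 + 7 = 9
  2 + 8 = 10
  6 + 7 = 13
  6 + 8 = 14
  7 + 8 = 15
Collected distinct sums: {3, 7, 8, 9, 10, 13, 14, 15}
|A +̂ A| = 8
(Reference bound: |A +̂ A| ≥ 2|A| - 3 for |A| ≥ 2, with |A| = 5 giving ≥ 7.)

|A +̂ A| = 8


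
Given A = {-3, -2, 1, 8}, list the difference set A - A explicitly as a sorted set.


A - A = {a - a' : a, a' ∈ A}.
Compute a - a' for each ordered pair (a, a'):
a = -3: -3--3=0, -3--2=-1, -3-1=-4, -3-8=-11
a = -2: -2--3=1, -2--2=0, -2-1=-3, -2-8=-10
a = 1: 1--3=4, 1--2=3, 1-1=0, 1-8=-7
a = 8: 8--3=11, 8--2=10, 8-1=7, 8-8=0
Collecting distinct values (and noting 0 appears from a-a):
A - A = {-11, -10, -7, -4, -3, -1, 0, 1, 3, 4, 7, 10, 11}
|A - A| = 13

A - A = {-11, -10, -7, -4, -3, -1, 0, 1, 3, 4, 7, 10, 11}


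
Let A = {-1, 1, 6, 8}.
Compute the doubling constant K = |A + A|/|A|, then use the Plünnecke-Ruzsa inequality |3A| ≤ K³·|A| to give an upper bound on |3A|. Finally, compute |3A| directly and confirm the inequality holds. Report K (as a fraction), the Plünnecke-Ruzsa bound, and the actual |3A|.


|A| = 4.
Step 1: Compute A + A by enumerating all 16 pairs.
A + A = {-2, 0, 2, 5, 7, 9, 12, 14, 16}, so |A + A| = 9.
Step 2: Doubling constant K = |A + A|/|A| = 9/4 = 9/4 ≈ 2.2500.
Step 3: Plünnecke-Ruzsa gives |3A| ≤ K³·|A| = (2.2500)³ · 4 ≈ 45.5625.
Step 4: Compute 3A = A + A + A directly by enumerating all triples (a,b,c) ∈ A³; |3A| = 16.
Step 5: Check 16 ≤ 45.5625? Yes ✓.

K = 9/4, Plünnecke-Ruzsa bound K³|A| ≈ 45.5625, |3A| = 16, inequality holds.


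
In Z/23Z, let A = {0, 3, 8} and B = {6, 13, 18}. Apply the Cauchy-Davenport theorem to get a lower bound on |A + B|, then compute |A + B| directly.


Cauchy-Davenport: |A + B| ≥ min(p, |A| + |B| - 1) for A, B nonempty in Z/pZ.
|A| = 3, |B| = 3, p = 23.
CD lower bound = min(23, 3 + 3 - 1) = min(23, 5) = 5.
Compute A + B mod 23 directly:
a = 0: 0+6=6, 0+13=13, 0+18=18
a = 3: 3+6=9, 3+13=16, 3+18=21
a = 8: 8+6=14, 8+13=21, 8+18=3
A + B = {3, 6, 9, 13, 14, 16, 18, 21}, so |A + B| = 8.
Verify: 8 ≥ 5? Yes ✓.

CD lower bound = 5, actual |A + B| = 8.


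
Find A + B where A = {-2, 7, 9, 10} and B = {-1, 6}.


A + B = {a + b : a ∈ A, b ∈ B}.
Enumerate all |A|·|B| = 4·2 = 8 pairs (a, b) and collect distinct sums.
a = -2: -2+-1=-3, -2+6=4
a = 7: 7+-1=6, 7+6=13
a = 9: 9+-1=8, 9+6=15
a = 10: 10+-1=9, 10+6=16
Collecting distinct sums: A + B = {-3, 4, 6, 8, 9, 13, 15, 16}
|A + B| = 8

A + B = {-3, 4, 6, 8, 9, 13, 15, 16}


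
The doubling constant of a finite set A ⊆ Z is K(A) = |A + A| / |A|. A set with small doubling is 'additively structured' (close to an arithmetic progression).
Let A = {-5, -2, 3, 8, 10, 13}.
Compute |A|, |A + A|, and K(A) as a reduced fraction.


|A| = 6.
Compute A + A by enumerating all 36 pairs.
A + A = {-10, -7, -4, -2, 1, 3, 5, 6, 8, 11, 13, 16, 18, 20, 21, 23, 26}, so |A + A| = 17.
K = |A + A| / |A| = 17/6 (already in lowest terms) ≈ 2.8333.
Reference: AP of size 6 gives K = 11/6 ≈ 1.8333; a fully generic set of size 6 gives K ≈ 3.5000.

|A| = 6, |A + A| = 17, K = 17/6.


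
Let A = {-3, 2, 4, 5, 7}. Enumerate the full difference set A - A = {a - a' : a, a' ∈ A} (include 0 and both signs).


A - A = {a - a' : a, a' ∈ A}.
Compute a - a' for each ordered pair (a, a'):
a = -3: -3--3=0, -3-2=-5, -3-4=-7, -3-5=-8, -3-7=-10
a = 2: 2--3=5, 2-2=0, 2-4=-2, 2-5=-3, 2-7=-5
a = 4: 4--3=7, 4-2=2, 4-4=0, 4-5=-1, 4-7=-3
a = 5: 5--3=8, 5-2=3, 5-4=1, 5-5=0, 5-7=-2
a = 7: 7--3=10, 7-2=5, 7-4=3, 7-5=2, 7-7=0
Collecting distinct values (and noting 0 appears from a-a):
A - A = {-10, -8, -7, -5, -3, -2, -1, 0, 1, 2, 3, 5, 7, 8, 10}
|A - A| = 15

A - A = {-10, -8, -7, -5, -3, -2, -1, 0, 1, 2, 3, 5, 7, 8, 10}


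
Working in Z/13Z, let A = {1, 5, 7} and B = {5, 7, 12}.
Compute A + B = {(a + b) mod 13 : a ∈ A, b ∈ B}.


Work in Z/13Z: reduce every sum a + b modulo 13.
Enumerate all 9 pairs:
a = 1: 1+5=6, 1+7=8, 1+12=0
a = 5: 5+5=10, 5+7=12, 5+12=4
a = 7: 7+5=12, 7+7=1, 7+12=6
Distinct residues collected: {0, 1, 4, 6, 8, 10, 12}
|A + B| = 7 (out of 13 total residues).

A + B = {0, 1, 4, 6, 8, 10, 12}


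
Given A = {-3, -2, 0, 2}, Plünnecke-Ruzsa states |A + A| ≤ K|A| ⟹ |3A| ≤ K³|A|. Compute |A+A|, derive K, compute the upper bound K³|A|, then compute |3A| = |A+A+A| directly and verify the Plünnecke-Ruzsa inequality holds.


|A| = 4.
Step 1: Compute A + A by enumerating all 16 pairs.
A + A = {-6, -5, -4, -3, -2, -1, 0, 2, 4}, so |A + A| = 9.
Step 2: Doubling constant K = |A + A|/|A| = 9/4 = 9/4 ≈ 2.2500.
Step 3: Plünnecke-Ruzsa gives |3A| ≤ K³·|A| = (2.2500)³ · 4 ≈ 45.5625.
Step 4: Compute 3A = A + A + A directly by enumerating all triples (a,b,c) ∈ A³; |3A| = 14.
Step 5: Check 14 ≤ 45.5625? Yes ✓.

K = 9/4, Plünnecke-Ruzsa bound K³|A| ≈ 45.5625, |3A| = 14, inequality holds.


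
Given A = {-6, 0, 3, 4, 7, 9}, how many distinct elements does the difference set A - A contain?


A - A = {a - a' : a, a' ∈ A}; |A| = 6.
Bounds: 2|A|-1 ≤ |A - A| ≤ |A|² - |A| + 1, i.e. 11 ≤ |A - A| ≤ 31.
Note: 0 ∈ A - A always (from a - a). The set is symmetric: if d ∈ A - A then -d ∈ A - A.
Enumerate nonzero differences d = a - a' with a > a' (then include -d):
Positive differences: {1, 2, 3, 4, 5, 6, 7, 9, 10, 13, 15}
Full difference set: {0} ∪ (positive diffs) ∪ (negative diffs).
|A - A| = 1 + 2·11 = 23 (matches direct enumeration: 23).

|A - A| = 23


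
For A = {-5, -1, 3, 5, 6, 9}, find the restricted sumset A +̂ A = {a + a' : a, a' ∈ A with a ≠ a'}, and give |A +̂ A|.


Restricted sumset: A +̂ A = {a + a' : a ∈ A, a' ∈ A, a ≠ a'}.
Equivalently, take A + A and drop any sum 2a that is achievable ONLY as a + a for a ∈ A (i.e. sums representable only with equal summands).
Enumerate pairs (a, a') with a < a' (symmetric, so each unordered pair gives one sum; this covers all a ≠ a'):
  -5 + -1 = -6
  -5 + 3 = -2
  -5 + 5 = 0
  -5 + 6 = 1
  -5 + 9 = 4
  -1 + 3 = 2
  -1 + 5 = 4
  -1 + 6 = 5
  -1 + 9 = 8
  3 + 5 = 8
  3 + 6 = 9
  3 + 9 = 12
  5 + 6 = 11
  5 + 9 = 14
  6 + 9 = 15
Collected distinct sums: {-6, -2, 0, 1, 2, 4, 5, 8, 9, 11, 12, 14, 15}
|A +̂ A| = 13
(Reference bound: |A +̂ A| ≥ 2|A| - 3 for |A| ≥ 2, with |A| = 6 giving ≥ 9.)

|A +̂ A| = 13


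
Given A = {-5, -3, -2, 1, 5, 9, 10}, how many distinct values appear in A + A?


A + A = {a + a' : a, a' ∈ A}; |A| = 7.
General bounds: 2|A| - 1 ≤ |A + A| ≤ |A|(|A|+1)/2, i.e. 13 ≤ |A + A| ≤ 28.
Lower bound 2|A|-1 is attained iff A is an arithmetic progression.
Enumerate sums a + a' for a ≤ a' (symmetric, so this suffices):
a = -5: -5+-5=-10, -5+-3=-8, -5+-2=-7, -5+1=-4, -5+5=0, -5+9=4, -5+10=5
a = -3: -3+-3=-6, -3+-2=-5, -3+1=-2, -3+5=2, -3+9=6, -3+10=7
a = -2: -2+-2=-4, -2+1=-1, -2+5=3, -2+9=7, -2+10=8
a = 1: 1+1=2, 1+5=6, 1+9=10, 1+10=11
a = 5: 5+5=10, 5+9=14, 5+10=15
a = 9: 9+9=18, 9+10=19
a = 10: 10+10=20
Distinct sums: {-10, -8, -7, -6, -5, -4, -2, -1, 0, 2, 3, 4, 5, 6, 7, 8, 10, 11, 14, 15, 18, 19, 20}
|A + A| = 23

|A + A| = 23


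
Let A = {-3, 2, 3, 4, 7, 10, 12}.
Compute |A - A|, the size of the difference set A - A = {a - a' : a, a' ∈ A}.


A - A = {a - a' : a, a' ∈ A}; |A| = 7.
Bounds: 2|A|-1 ≤ |A - A| ≤ |A|² - |A| + 1, i.e. 13 ≤ |A - A| ≤ 43.
Note: 0 ∈ A - A always (from a - a). The set is symmetric: if d ∈ A - A then -d ∈ A - A.
Enumerate nonzero differences d = a - a' with a > a' (then include -d):
Positive differences: {1, 2, 3, 4, 5, 6, 7, 8, 9, 10, 13, 15}
Full difference set: {0} ∪ (positive diffs) ∪ (negative diffs).
|A - A| = 1 + 2·12 = 25 (matches direct enumeration: 25).

|A - A| = 25


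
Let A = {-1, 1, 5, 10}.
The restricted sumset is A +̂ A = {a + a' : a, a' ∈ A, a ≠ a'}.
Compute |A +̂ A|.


Restricted sumset: A +̂ A = {a + a' : a ∈ A, a' ∈ A, a ≠ a'}.
Equivalently, take A + A and drop any sum 2a that is achievable ONLY as a + a for a ∈ A (i.e. sums representable only with equal summands).
Enumerate pairs (a, a') with a < a' (symmetric, so each unordered pair gives one sum; this covers all a ≠ a'):
  -1 + 1 = 0
  -1 + 5 = 4
  -1 + 10 = 9
  1 + 5 = 6
  1 + 10 = 11
  5 + 10 = 15
Collected distinct sums: {0, 4, 6, 9, 11, 15}
|A +̂ A| = 6
(Reference bound: |A +̂ A| ≥ 2|A| - 3 for |A| ≥ 2, with |A| = 4 giving ≥ 5.)

|A +̂ A| = 6


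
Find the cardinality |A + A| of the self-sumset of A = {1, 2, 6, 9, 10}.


A + A = {a + a' : a, a' ∈ A}; |A| = 5.
General bounds: 2|A| - 1 ≤ |A + A| ≤ |A|(|A|+1)/2, i.e. 9 ≤ |A + A| ≤ 15.
Lower bound 2|A|-1 is attained iff A is an arithmetic progression.
Enumerate sums a + a' for a ≤ a' (symmetric, so this suffices):
a = 1: 1+1=2, 1+2=3, 1+6=7, 1+9=10, 1+10=11
a = 2: 2+2=4, 2+6=8, 2+9=11, 2+10=12
a = 6: 6+6=12, 6+9=15, 6+10=16
a = 9: 9+9=18, 9+10=19
a = 10: 10+10=20
Distinct sums: {2, 3, 4, 7, 8, 10, 11, 12, 15, 16, 18, 19, 20}
|A + A| = 13

|A + A| = 13


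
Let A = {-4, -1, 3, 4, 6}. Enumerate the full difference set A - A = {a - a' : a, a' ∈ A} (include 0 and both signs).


A - A = {a - a' : a, a' ∈ A}.
Compute a - a' for each ordered pair (a, a'):
a = -4: -4--4=0, -4--1=-3, -4-3=-7, -4-4=-8, -4-6=-10
a = -1: -1--4=3, -1--1=0, -1-3=-4, -1-4=-5, -1-6=-7
a = 3: 3--4=7, 3--1=4, 3-3=0, 3-4=-1, 3-6=-3
a = 4: 4--4=8, 4--1=5, 4-3=1, 4-4=0, 4-6=-2
a = 6: 6--4=10, 6--1=7, 6-3=3, 6-4=2, 6-6=0
Collecting distinct values (and noting 0 appears from a-a):
A - A = {-10, -8, -7, -5, -4, -3, -2, -1, 0, 1, 2, 3, 4, 5, 7, 8, 10}
|A - A| = 17

A - A = {-10, -8, -7, -5, -4, -3, -2, -1, 0, 1, 2, 3, 4, 5, 7, 8, 10}


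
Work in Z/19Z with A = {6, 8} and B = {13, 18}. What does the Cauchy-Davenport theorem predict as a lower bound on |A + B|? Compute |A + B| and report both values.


Cauchy-Davenport: |A + B| ≥ min(p, |A| + |B| - 1) for A, B nonempty in Z/pZ.
|A| = 2, |B| = 2, p = 19.
CD lower bound = min(19, 2 + 2 - 1) = min(19, 3) = 3.
Compute A + B mod 19 directly:
a = 6: 6+13=0, 6+18=5
a = 8: 8+13=2, 8+18=7
A + B = {0, 2, 5, 7}, so |A + B| = 4.
Verify: 4 ≥ 3? Yes ✓.

CD lower bound = 3, actual |A + B| = 4.


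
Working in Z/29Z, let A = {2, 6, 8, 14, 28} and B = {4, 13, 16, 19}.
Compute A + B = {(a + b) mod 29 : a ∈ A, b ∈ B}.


Work in Z/29Z: reduce every sum a + b modulo 29.
Enumerate all 20 pairs:
a = 2: 2+4=6, 2+13=15, 2+16=18, 2+19=21
a = 6: 6+4=10, 6+13=19, 6+16=22, 6+19=25
a = 8: 8+4=12, 8+13=21, 8+16=24, 8+19=27
a = 14: 14+4=18, 14+13=27, 14+16=1, 14+19=4
a = 28: 28+4=3, 28+13=12, 28+16=15, 28+19=18
Distinct residues collected: {1, 3, 4, 6, 10, 12, 15, 18, 19, 21, 22, 24, 25, 27}
|A + B| = 14 (out of 29 total residues).

A + B = {1, 3, 4, 6, 10, 12, 15, 18, 19, 21, 22, 24, 25, 27}


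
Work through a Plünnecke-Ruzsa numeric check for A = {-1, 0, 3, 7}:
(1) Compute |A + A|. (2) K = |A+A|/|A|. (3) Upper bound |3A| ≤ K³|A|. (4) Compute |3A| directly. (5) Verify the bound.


|A| = 4.
Step 1: Compute A + A by enumerating all 16 pairs.
A + A = {-2, -1, 0, 2, 3, 6, 7, 10, 14}, so |A + A| = 9.
Step 2: Doubling constant K = |A + A|/|A| = 9/4 = 9/4 ≈ 2.2500.
Step 3: Plünnecke-Ruzsa gives |3A| ≤ K³·|A| = (2.2500)³ · 4 ≈ 45.5625.
Step 4: Compute 3A = A + A + A directly by enumerating all triples (a,b,c) ∈ A³; |3A| = 16.
Step 5: Check 16 ≤ 45.5625? Yes ✓.

K = 9/4, Plünnecke-Ruzsa bound K³|A| ≈ 45.5625, |3A| = 16, inequality holds.


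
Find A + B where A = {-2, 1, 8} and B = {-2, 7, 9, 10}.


A + B = {a + b : a ∈ A, b ∈ B}.
Enumerate all |A|·|B| = 3·4 = 12 pairs (a, b) and collect distinct sums.
a = -2: -2+-2=-4, -2+7=5, -2+9=7, -2+10=8
a = 1: 1+-2=-1, 1+7=8, 1+9=10, 1+10=11
a = 8: 8+-2=6, 8+7=15, 8+9=17, 8+10=18
Collecting distinct sums: A + B = {-4, -1, 5, 6, 7, 8, 10, 11, 15, 17, 18}
|A + B| = 11

A + B = {-4, -1, 5, 6, 7, 8, 10, 11, 15, 17, 18}


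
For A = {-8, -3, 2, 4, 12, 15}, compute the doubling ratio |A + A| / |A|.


|A| = 6.
Compute A + A by enumerating all 36 pairs.
A + A = {-16, -11, -6, -4, -1, 1, 4, 6, 7, 8, 9, 12, 14, 16, 17, 19, 24, 27, 30}, so |A + A| = 19.
K = |A + A| / |A| = 19/6 (already in lowest terms) ≈ 3.1667.
Reference: AP of size 6 gives K = 11/6 ≈ 1.8333; a fully generic set of size 6 gives K ≈ 3.5000.

|A| = 6, |A + A| = 19, K = 19/6.


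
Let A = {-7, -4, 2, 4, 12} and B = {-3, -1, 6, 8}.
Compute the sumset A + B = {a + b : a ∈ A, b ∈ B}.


A + B = {a + b : a ∈ A, b ∈ B}.
Enumerate all |A|·|B| = 5·4 = 20 pairs (a, b) and collect distinct sums.
a = -7: -7+-3=-10, -7+-1=-8, -7+6=-1, -7+8=1
a = -4: -4+-3=-7, -4+-1=-5, -4+6=2, -4+8=4
a = 2: 2+-3=-1, 2+-1=1, 2+6=8, 2+8=10
a = 4: 4+-3=1, 4+-1=3, 4+6=10, 4+8=12
a = 12: 12+-3=9, 12+-1=11, 12+6=18, 12+8=20
Collecting distinct sums: A + B = {-10, -8, -7, -5, -1, 1, 2, 3, 4, 8, 9, 10, 11, 12, 18, 20}
|A + B| = 16

A + B = {-10, -8, -7, -5, -1, 1, 2, 3, 4, 8, 9, 10, 11, 12, 18, 20}


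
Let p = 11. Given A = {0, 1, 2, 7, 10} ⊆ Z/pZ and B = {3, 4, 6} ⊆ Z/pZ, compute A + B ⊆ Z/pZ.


Work in Z/11Z: reduce every sum a + b modulo 11.
Enumerate all 15 pairs:
a = 0: 0+3=3, 0+4=4, 0+6=6
a = 1: 1+3=4, 1+4=5, 1+6=7
a = 2: 2+3=5, 2+4=6, 2+6=8
a = 7: 7+3=10, 7+4=0, 7+6=2
a = 10: 10+3=2, 10+4=3, 10+6=5
Distinct residues collected: {0, 2, 3, 4, 5, 6, 7, 8, 10}
|A + B| = 9 (out of 11 total residues).

A + B = {0, 2, 3, 4, 5, 6, 7, 8, 10}


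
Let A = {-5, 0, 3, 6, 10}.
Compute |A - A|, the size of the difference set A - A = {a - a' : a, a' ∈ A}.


A - A = {a - a' : a, a' ∈ A}; |A| = 5.
Bounds: 2|A|-1 ≤ |A - A| ≤ |A|² - |A| + 1, i.e. 9 ≤ |A - A| ≤ 21.
Note: 0 ∈ A - A always (from a - a). The set is symmetric: if d ∈ A - A then -d ∈ A - A.
Enumerate nonzero differences d = a - a' with a > a' (then include -d):
Positive differences: {3, 4, 5, 6, 7, 8, 10, 11, 15}
Full difference set: {0} ∪ (positive diffs) ∪ (negative diffs).
|A - A| = 1 + 2·9 = 19 (matches direct enumeration: 19).

|A - A| = 19


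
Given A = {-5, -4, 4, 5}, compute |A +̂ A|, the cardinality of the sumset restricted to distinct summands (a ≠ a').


Restricted sumset: A +̂ A = {a + a' : a ∈ A, a' ∈ A, a ≠ a'}.
Equivalently, take A + A and drop any sum 2a that is achievable ONLY as a + a for a ∈ A (i.e. sums representable only with equal summands).
Enumerate pairs (a, a') with a < a' (symmetric, so each unordered pair gives one sum; this covers all a ≠ a'):
  -5 + -4 = -9
  -5 + 4 = -1
  -5 + 5 = 0
  -4 + 4 = 0
  -4 + 5 = 1
  4 + 5 = 9
Collected distinct sums: {-9, -1, 0, 1, 9}
|A +̂ A| = 5
(Reference bound: |A +̂ A| ≥ 2|A| - 3 for |A| ≥ 2, with |A| = 4 giving ≥ 5.)

|A +̂ A| = 5


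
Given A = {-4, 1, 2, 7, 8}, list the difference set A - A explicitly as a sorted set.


A - A = {a - a' : a, a' ∈ A}.
Compute a - a' for each ordered pair (a, a'):
a = -4: -4--4=0, -4-1=-5, -4-2=-6, -4-7=-11, -4-8=-12
a = 1: 1--4=5, 1-1=0, 1-2=-1, 1-7=-6, 1-8=-7
a = 2: 2--4=6, 2-1=1, 2-2=0, 2-7=-5, 2-8=-6
a = 7: 7--4=11, 7-1=6, 7-2=5, 7-7=0, 7-8=-1
a = 8: 8--4=12, 8-1=7, 8-2=6, 8-7=1, 8-8=0
Collecting distinct values (and noting 0 appears from a-a):
A - A = {-12, -11, -7, -6, -5, -1, 0, 1, 5, 6, 7, 11, 12}
|A - A| = 13

A - A = {-12, -11, -7, -6, -5, -1, 0, 1, 5, 6, 7, 11, 12}


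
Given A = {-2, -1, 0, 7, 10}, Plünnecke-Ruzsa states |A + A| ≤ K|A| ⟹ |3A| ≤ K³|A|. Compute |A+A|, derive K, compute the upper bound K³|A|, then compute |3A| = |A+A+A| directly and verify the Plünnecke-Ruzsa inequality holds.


|A| = 5.
Step 1: Compute A + A by enumerating all 25 pairs.
A + A = {-4, -3, -2, -1, 0, 5, 6, 7, 8, 9, 10, 14, 17, 20}, so |A + A| = 14.
Step 2: Doubling constant K = |A + A|/|A| = 14/5 = 14/5 ≈ 2.8000.
Step 3: Plünnecke-Ruzsa gives |3A| ≤ K³·|A| = (2.8000)³ · 5 ≈ 109.7600.
Step 4: Compute 3A = A + A + A directly by enumerating all triples (a,b,c) ∈ A³; |3A| = 28.
Step 5: Check 28 ≤ 109.7600? Yes ✓.

K = 14/5, Plünnecke-Ruzsa bound K³|A| ≈ 109.7600, |3A| = 28, inequality holds.


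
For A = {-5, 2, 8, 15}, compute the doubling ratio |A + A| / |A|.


|A| = 4.
Compute A + A by enumerating all 16 pairs.
A + A = {-10, -3, 3, 4, 10, 16, 17, 23, 30}, so |A + A| = 9.
K = |A + A| / |A| = 9/4 (already in lowest terms) ≈ 2.2500.
Reference: AP of size 4 gives K = 7/4 ≈ 1.7500; a fully generic set of size 4 gives K ≈ 2.5000.

|A| = 4, |A + A| = 9, K = 9/4.


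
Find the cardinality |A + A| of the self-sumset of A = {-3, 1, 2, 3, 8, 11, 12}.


A + A = {a + a' : a, a' ∈ A}; |A| = 7.
General bounds: 2|A| - 1 ≤ |A + A| ≤ |A|(|A|+1)/2, i.e. 13 ≤ |A + A| ≤ 28.
Lower bound 2|A|-1 is attained iff A is an arithmetic progression.
Enumerate sums a + a' for a ≤ a' (symmetric, so this suffices):
a = -3: -3+-3=-6, -3+1=-2, -3+2=-1, -3+3=0, -3+8=5, -3+11=8, -3+12=9
a = 1: 1+1=2, 1+2=3, 1+3=4, 1+8=9, 1+11=12, 1+12=13
a = 2: 2+2=4, 2+3=5, 2+8=10, 2+11=13, 2+12=14
a = 3: 3+3=6, 3+8=11, 3+11=14, 3+12=15
a = 8: 8+8=16, 8+11=19, 8+12=20
a = 11: 11+11=22, 11+12=23
a = 12: 12+12=24
Distinct sums: {-6, -2, -1, 0, 2, 3, 4, 5, 6, 8, 9, 10, 11, 12, 13, 14, 15, 16, 19, 20, 22, 23, 24}
|A + A| = 23

|A + A| = 23


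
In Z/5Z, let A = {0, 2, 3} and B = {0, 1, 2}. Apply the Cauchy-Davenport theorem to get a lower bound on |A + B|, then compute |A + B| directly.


Cauchy-Davenport: |A + B| ≥ min(p, |A| + |B| - 1) for A, B nonempty in Z/pZ.
|A| = 3, |B| = 3, p = 5.
CD lower bound = min(5, 3 + 3 - 1) = min(5, 5) = 5.
Compute A + B mod 5 directly:
a = 0: 0+0=0, 0+1=1, 0+2=2
a = 2: 2+0=2, 2+1=3, 2+2=4
a = 3: 3+0=3, 3+1=4, 3+2=0
A + B = {0, 1, 2, 3, 4}, so |A + B| = 5.
Verify: 5 ≥ 5? Yes ✓.

CD lower bound = 5, actual |A + B| = 5.


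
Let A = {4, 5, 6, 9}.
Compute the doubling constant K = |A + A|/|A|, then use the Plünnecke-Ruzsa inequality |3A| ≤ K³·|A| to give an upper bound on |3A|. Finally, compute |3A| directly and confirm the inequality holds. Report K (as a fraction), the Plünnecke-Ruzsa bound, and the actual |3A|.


|A| = 4.
Step 1: Compute A + A by enumerating all 16 pairs.
A + A = {8, 9, 10, 11, 12, 13, 14, 15, 18}, so |A + A| = 9.
Step 2: Doubling constant K = |A + A|/|A| = 9/4 = 9/4 ≈ 2.2500.
Step 3: Plünnecke-Ruzsa gives |3A| ≤ K³·|A| = (2.2500)³ · 4 ≈ 45.5625.
Step 4: Compute 3A = A + A + A directly by enumerating all triples (a,b,c) ∈ A³; |3A| = 14.
Step 5: Check 14 ≤ 45.5625? Yes ✓.

K = 9/4, Plünnecke-Ruzsa bound K³|A| ≈ 45.5625, |3A| = 14, inequality holds.


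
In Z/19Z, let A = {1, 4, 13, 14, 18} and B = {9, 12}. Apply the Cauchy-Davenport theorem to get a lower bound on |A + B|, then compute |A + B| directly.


Cauchy-Davenport: |A + B| ≥ min(p, |A| + |B| - 1) for A, B nonempty in Z/pZ.
|A| = 5, |B| = 2, p = 19.
CD lower bound = min(19, 5 + 2 - 1) = min(19, 6) = 6.
Compute A + B mod 19 directly:
a = 1: 1+9=10, 1+12=13
a = 4: 4+9=13, 4+12=16
a = 13: 13+9=3, 13+12=6
a = 14: 14+9=4, 14+12=7
a = 18: 18+9=8, 18+12=11
A + B = {3, 4, 6, 7, 8, 10, 11, 13, 16}, so |A + B| = 9.
Verify: 9 ≥ 6? Yes ✓.

CD lower bound = 6, actual |A + B| = 9.


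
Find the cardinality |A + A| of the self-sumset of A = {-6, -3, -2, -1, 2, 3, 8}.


A + A = {a + a' : a, a' ∈ A}; |A| = 7.
General bounds: 2|A| - 1 ≤ |A + A| ≤ |A|(|A|+1)/2, i.e. 13 ≤ |A + A| ≤ 28.
Lower bound 2|A|-1 is attained iff A is an arithmetic progression.
Enumerate sums a + a' for a ≤ a' (symmetric, so this suffices):
a = -6: -6+-6=-12, -6+-3=-9, -6+-2=-8, -6+-1=-7, -6+2=-4, -6+3=-3, -6+8=2
a = -3: -3+-3=-6, -3+-2=-5, -3+-1=-4, -3+2=-1, -3+3=0, -3+8=5
a = -2: -2+-2=-4, -2+-1=-3, -2+2=0, -2+3=1, -2+8=6
a = -1: -1+-1=-2, -1+2=1, -1+3=2, -1+8=7
a = 2: 2+2=4, 2+3=5, 2+8=10
a = 3: 3+3=6, 3+8=11
a = 8: 8+8=16
Distinct sums: {-12, -9, -8, -7, -6, -5, -4, -3, -2, -1, 0, 1, 2, 4, 5, 6, 7, 10, 11, 16}
|A + A| = 20

|A + A| = 20


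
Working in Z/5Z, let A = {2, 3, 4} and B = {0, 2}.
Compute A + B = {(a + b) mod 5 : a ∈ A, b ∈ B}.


Work in Z/5Z: reduce every sum a + b modulo 5.
Enumerate all 6 pairs:
a = 2: 2+0=2, 2+2=4
a = 3: 3+0=3, 3+2=0
a = 4: 4+0=4, 4+2=1
Distinct residues collected: {0, 1, 2, 3, 4}
|A + B| = 5 (out of 5 total residues).

A + B = {0, 1, 2, 3, 4}


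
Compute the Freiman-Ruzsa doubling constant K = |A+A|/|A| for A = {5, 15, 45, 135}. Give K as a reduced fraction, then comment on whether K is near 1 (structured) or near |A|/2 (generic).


|A| = 4.
Compute A + A by enumerating all 16 pairs.
A + A = {10, 20, 30, 50, 60, 90, 140, 150, 180, 270}, so |A + A| = 10.
K = |A + A| / |A| = 10/4 = 5/2 ≈ 2.5000.
Reference: AP of size 4 gives K = 7/4 ≈ 1.7500; a fully generic set of size 4 gives K ≈ 2.5000.

|A| = 4, |A + A| = 10, K = 10/4 = 5/2.


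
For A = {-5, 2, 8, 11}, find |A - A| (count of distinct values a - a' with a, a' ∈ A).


A - A = {a - a' : a, a' ∈ A}; |A| = 4.
Bounds: 2|A|-1 ≤ |A - A| ≤ |A|² - |A| + 1, i.e. 7 ≤ |A - A| ≤ 13.
Note: 0 ∈ A - A always (from a - a). The set is symmetric: if d ∈ A - A then -d ∈ A - A.
Enumerate nonzero differences d = a - a' with a > a' (then include -d):
Positive differences: {3, 6, 7, 9, 13, 16}
Full difference set: {0} ∪ (positive diffs) ∪ (negative diffs).
|A - A| = 1 + 2·6 = 13 (matches direct enumeration: 13).

|A - A| = 13


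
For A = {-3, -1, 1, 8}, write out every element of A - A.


A - A = {a - a' : a, a' ∈ A}.
Compute a - a' for each ordered pair (a, a'):
a = -3: -3--3=0, -3--1=-2, -3-1=-4, -3-8=-11
a = -1: -1--3=2, -1--1=0, -1-1=-2, -1-8=-9
a = 1: 1--3=4, 1--1=2, 1-1=0, 1-8=-7
a = 8: 8--3=11, 8--1=9, 8-1=7, 8-8=0
Collecting distinct values (and noting 0 appears from a-a):
A - A = {-11, -9, -7, -4, -2, 0, 2, 4, 7, 9, 11}
|A - A| = 11

A - A = {-11, -9, -7, -4, -2, 0, 2, 4, 7, 9, 11}


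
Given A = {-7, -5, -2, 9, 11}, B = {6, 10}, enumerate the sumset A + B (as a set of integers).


A + B = {a + b : a ∈ A, b ∈ B}.
Enumerate all |A|·|B| = 5·2 = 10 pairs (a, b) and collect distinct sums.
a = -7: -7+6=-1, -7+10=3
a = -5: -5+6=1, -5+10=5
a = -2: -2+6=4, -2+10=8
a = 9: 9+6=15, 9+10=19
a = 11: 11+6=17, 11+10=21
Collecting distinct sums: A + B = {-1, 1, 3, 4, 5, 8, 15, 17, 19, 21}
|A + B| = 10

A + B = {-1, 1, 3, 4, 5, 8, 15, 17, 19, 21}
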